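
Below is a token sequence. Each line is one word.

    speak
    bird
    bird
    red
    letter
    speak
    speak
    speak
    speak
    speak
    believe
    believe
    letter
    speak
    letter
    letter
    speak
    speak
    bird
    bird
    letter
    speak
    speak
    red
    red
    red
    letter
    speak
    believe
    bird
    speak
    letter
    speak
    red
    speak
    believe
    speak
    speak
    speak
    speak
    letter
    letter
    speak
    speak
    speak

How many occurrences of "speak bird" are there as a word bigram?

Scanning the 44 overlapping bigram windows for "speak bird":
  position 1–2: speak bird
  position 18–19: speak bird

2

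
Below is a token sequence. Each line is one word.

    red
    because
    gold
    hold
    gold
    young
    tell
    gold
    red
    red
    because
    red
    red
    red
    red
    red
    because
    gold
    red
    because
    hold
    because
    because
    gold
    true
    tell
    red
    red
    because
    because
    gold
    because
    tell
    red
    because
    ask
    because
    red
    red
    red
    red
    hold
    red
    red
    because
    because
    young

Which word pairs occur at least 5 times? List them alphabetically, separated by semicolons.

red because; red red

Bigram counts meeting the condition (at least 5 times):
  red because: 7
  red red: 10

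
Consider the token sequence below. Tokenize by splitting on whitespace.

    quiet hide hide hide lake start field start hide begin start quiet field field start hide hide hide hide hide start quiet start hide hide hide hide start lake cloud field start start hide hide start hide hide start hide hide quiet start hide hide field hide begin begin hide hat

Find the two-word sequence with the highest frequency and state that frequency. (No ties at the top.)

Bigram frequencies (highest first):
  hide hide: 13
  start hide: 7
  hide start: 4
  field start: 3
  hide begin: 2
  start quiet: 2
  … (18 more, each ≤ 2)

"hide hide", 13 times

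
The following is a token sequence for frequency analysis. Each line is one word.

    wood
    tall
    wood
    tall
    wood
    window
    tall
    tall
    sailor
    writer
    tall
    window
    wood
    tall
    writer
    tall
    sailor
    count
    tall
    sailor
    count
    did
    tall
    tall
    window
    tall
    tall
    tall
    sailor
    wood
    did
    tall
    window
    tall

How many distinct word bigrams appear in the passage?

34 tokens → 33 bigram windows in total.
Repeated bigrams (each contributes count−1 duplicates):
  tall sailor: 4
  tall tall: 4
  tall window: 3
  window tall: 3
  wood tall: 3
  did tall: 2
  sailor count: 2
  tall wood: 2
  … (1 more repeated)
16 duplicate windows → 33 − 16 = 17 distinct.

17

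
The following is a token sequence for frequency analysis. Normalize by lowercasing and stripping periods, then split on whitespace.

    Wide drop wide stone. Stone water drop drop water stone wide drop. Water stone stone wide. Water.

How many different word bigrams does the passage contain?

11

17 tokens → 16 bigram windows in total.
Repeated bigrams (each contributes count−1 duplicates):
  drop water: 2
  stone stone: 2
  stone wide: 2
  water stone: 2
  wide drop: 2
5 duplicate windows → 16 − 5 = 11 distinct.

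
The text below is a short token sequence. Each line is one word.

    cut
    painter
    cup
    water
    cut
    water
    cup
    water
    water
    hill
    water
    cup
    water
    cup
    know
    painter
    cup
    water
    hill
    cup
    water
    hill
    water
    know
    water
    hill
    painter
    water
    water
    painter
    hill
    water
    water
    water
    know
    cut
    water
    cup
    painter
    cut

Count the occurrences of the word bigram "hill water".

3

Scanning the 39 overlapping bigram windows for "hill water":
  position 10–11: hill water
  position 22–23: hill water
  position 31–32: hill water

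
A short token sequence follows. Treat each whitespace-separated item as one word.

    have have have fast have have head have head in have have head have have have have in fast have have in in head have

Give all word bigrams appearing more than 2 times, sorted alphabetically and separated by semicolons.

have have; have head; head have

Bigram counts meeting the condition (more than 2 times):
  have have: 8
  have head: 3
  head have: 3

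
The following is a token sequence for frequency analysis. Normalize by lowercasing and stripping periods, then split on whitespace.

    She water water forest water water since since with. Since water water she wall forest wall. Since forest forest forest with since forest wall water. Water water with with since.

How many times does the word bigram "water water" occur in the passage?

Scanning the 29 overlapping bigram windows for "water water":
  position 2–3: water water
  position 5–6: water water
  position 11–12: water water
  position 25–26: water water
  position 26–27: water water

5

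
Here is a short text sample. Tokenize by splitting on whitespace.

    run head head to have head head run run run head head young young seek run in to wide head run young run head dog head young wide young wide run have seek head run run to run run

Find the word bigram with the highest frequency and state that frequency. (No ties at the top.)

"run run", 4 times

Bigram frequencies (highest first):
  run run: 4
  run head: 3
  head head: 3
  head run: 3
  head young: 2
  young wide: 2
  … (21 more, each ≤ 1)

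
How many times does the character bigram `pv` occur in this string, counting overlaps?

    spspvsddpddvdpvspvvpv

4

Sliding a length-2 window over the 21 characters (20 positions):
  position 4–5: pv
  position 14–15: pv
  position 17–18: pv
  position 20–21: pv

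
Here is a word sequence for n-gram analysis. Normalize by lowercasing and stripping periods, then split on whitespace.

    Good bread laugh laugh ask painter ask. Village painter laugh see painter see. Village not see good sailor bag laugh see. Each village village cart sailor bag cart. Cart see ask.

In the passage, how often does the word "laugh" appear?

4

Scanning the 31 tokens for "laugh":
  position 3: laugh
  position 4: laugh
  position 10: laugh
  position 20: laugh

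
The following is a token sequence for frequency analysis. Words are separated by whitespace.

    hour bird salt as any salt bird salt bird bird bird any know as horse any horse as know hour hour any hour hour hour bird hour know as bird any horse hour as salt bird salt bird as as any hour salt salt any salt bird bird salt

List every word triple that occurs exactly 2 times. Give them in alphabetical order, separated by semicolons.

Trigram counts meeting the condition (exactly 2 times):
  any salt bird: 2
  bird salt bird: 2
  salt bird bird: 2
  salt bird salt: 2

any salt bird; bird salt bird; salt bird bird; salt bird salt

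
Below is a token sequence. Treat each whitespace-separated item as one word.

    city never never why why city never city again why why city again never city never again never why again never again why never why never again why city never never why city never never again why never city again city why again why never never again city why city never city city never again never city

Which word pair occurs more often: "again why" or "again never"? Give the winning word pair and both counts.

"again why": 5 occurrences
"again never": 4 occurrences

"again why" (5 vs 4)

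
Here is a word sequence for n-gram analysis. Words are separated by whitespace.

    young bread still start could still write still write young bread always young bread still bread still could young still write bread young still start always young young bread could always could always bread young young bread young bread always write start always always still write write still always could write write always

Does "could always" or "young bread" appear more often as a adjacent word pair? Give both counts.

"could always": 2 occurrences
"young bread": 6 occurrences

"young bread" (6 vs 2)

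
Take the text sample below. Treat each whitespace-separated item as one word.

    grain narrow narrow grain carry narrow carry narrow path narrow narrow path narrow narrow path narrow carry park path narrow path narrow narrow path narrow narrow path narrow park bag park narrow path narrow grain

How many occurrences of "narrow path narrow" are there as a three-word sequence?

7

Scanning the 33 overlapping trigram windows for "narrow path narrow":
  position 8–10: narrow path narrow
  position 11–13: narrow path narrow
  position 14–16: narrow path narrow
  position 20–22: narrow path narrow
  position 23–25: narrow path narrow
  position 26–28: narrow path narrow
  position 32–34: narrow path narrow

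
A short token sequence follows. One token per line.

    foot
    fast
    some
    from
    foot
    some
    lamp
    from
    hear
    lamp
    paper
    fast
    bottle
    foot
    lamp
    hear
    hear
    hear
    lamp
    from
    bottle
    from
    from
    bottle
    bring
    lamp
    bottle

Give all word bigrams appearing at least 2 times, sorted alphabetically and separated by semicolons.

Bigram counts meeting the condition (at least 2 times):
  from bottle: 2
  hear hear: 2
  hear lamp: 2
  lamp from: 2

from bottle; hear hear; hear lamp; lamp from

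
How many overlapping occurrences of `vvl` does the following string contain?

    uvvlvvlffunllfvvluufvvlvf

Sliding a length-3 window over the 25 characters (23 positions):
  position 2–4: vvl
  position 5–7: vvl
  position 15–17: vvl
  position 21–23: vvl

4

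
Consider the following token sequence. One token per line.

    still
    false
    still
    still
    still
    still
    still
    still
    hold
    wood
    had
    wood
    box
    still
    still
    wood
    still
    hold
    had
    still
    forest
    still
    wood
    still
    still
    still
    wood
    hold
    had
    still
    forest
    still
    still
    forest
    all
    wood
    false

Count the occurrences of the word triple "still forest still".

2

Scanning the 35 overlapping trigram windows for "still forest still":
  position 20–22: still forest still
  position 30–32: still forest still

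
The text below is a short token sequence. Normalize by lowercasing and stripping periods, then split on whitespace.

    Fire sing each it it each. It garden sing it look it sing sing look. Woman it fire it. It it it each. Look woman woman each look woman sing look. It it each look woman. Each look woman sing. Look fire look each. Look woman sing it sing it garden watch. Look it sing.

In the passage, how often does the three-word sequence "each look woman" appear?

Scanning the 53 overlapping trigram windows for "each look woman":
  position 23–25: each look woman
  position 27–29: each look woman
  position 34–36: each look woman
  position 37–39: each look woman
  position 44–46: each look woman

5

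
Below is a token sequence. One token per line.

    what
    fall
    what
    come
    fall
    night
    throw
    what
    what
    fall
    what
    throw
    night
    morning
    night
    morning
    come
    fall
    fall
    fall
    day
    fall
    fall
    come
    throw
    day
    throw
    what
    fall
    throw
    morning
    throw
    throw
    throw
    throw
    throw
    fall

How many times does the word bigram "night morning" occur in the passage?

2

Scanning the 36 overlapping bigram windows for "night morning":
  position 13–14: night morning
  position 15–16: night morning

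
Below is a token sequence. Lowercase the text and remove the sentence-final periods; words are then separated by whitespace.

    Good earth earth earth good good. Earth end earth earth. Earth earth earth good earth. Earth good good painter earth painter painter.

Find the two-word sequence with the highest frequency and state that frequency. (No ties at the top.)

"earth earth", 7 times

Bigram frequencies (highest first):
  earth earth: 7
  good earth: 3
  earth good: 3
  good good: 2
  earth end: 1
  end earth: 1
  … (4 more, each ≤ 1)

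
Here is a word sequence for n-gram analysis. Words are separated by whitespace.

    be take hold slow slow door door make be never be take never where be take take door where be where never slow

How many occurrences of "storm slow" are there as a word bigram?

Scanning the 22 overlapping bigram windows for "storm slow":
  (none found)

0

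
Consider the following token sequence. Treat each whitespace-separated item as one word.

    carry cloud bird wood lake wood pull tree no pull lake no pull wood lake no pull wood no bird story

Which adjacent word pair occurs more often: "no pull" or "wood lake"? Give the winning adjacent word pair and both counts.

"no pull" (3 vs 2)

"no pull": 3 occurrences
"wood lake": 2 occurrences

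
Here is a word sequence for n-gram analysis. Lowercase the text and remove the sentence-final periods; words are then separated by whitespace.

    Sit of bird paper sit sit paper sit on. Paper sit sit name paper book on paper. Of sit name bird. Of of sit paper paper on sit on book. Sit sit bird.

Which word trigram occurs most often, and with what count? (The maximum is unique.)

Trigram frequencies (highest first):
  paper sit sit: 2
  sit of bird: 1
  of bird paper: 1
  bird paper sit: 1
  sit sit paper: 1
  sit paper sit: 1
  … (24 more, each ≤ 1)

"paper sit sit", 2 times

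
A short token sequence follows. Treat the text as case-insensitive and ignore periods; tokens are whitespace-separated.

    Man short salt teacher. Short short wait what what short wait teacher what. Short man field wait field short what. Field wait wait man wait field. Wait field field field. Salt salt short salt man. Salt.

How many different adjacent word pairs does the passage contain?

27

36 tokens → 35 bigram windows in total.
Repeated bigrams (each contributes count−1 duplicates):
  field wait: 3
  wait field: 3
  field field: 2
  short salt: 2
  short wait: 2
  what short: 2
8 duplicate windows → 35 − 8 = 27 distinct.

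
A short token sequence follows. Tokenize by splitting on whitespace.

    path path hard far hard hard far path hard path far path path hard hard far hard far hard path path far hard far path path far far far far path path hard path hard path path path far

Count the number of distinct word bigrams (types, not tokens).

9

39 tokens → 38 bigram windows in total.
Repeated bigrams (each contributes count−1 duplicates):
  path path: 7
  hard far: 5
  path hard: 5
  far hard: 4
  far path: 4
  hard path: 4
  path far: 4
  far far: 3
  … (1 more repeated)
29 duplicate windows → 38 − 29 = 9 distinct.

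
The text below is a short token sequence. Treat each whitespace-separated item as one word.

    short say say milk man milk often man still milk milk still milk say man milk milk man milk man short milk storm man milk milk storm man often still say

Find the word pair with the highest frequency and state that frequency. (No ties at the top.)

Bigram frequencies (highest first):
  man milk: 4
  milk man: 3
  milk milk: 3
  still milk: 2
  milk storm: 2
  storm man: 2
  … (14 more, each ≤ 1)

"man milk", 4 times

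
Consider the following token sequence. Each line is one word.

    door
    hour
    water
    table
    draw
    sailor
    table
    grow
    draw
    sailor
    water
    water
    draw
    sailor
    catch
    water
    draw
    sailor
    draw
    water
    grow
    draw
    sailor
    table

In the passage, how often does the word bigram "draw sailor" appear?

Scanning the 23 overlapping bigram windows for "draw sailor":
  position 5–6: draw sailor
  position 9–10: draw sailor
  position 13–14: draw sailor
  position 17–18: draw sailor
  position 22–23: draw sailor

5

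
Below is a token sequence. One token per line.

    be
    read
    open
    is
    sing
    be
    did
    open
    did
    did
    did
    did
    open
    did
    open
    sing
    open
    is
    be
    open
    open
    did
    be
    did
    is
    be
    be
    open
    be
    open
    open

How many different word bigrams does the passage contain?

31 tokens → 30 bigram windows in total.
Repeated bigrams (each contributes count−1 duplicates):
  be open: 3
  did did: 3
  did open: 3
  open did: 3
  be did: 2
  is be: 2
  open is: 2
  open open: 2
12 duplicate windows → 30 − 12 = 18 distinct.

18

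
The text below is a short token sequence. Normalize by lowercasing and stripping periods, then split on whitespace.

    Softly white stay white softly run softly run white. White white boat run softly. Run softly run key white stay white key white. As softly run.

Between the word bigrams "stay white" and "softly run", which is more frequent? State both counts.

"stay white": 2 occurrences
"softly run": 5 occurrences

"softly run" (5 vs 2)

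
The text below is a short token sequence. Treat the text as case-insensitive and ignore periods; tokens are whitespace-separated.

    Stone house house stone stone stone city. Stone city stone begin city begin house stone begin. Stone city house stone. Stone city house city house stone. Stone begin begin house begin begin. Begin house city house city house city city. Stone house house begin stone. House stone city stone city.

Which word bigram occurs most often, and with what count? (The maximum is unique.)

Bigram frequencies (highest first):
  stone city: 6
  house stone: 5
  city house: 5
  stone stone: 4
  city stone: 4
  house city: 4
  … (10 more, each ≤ 3)

"stone city", 6 times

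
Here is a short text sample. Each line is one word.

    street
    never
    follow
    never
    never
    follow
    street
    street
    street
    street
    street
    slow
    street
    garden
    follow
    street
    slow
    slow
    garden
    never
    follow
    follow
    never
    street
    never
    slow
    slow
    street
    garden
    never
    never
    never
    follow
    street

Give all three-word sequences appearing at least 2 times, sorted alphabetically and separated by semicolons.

never follow street; never never follow; slow street garden; street street street

Trigram counts meeting the condition (at least 2 times):
  never follow street: 2
  never never follow: 2
  slow street garden: 2
  street street street: 3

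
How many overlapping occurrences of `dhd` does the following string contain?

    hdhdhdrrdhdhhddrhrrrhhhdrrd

3

Sliding a length-3 window over the 27 characters (25 positions):
  position 2–4: dhd
  position 4–6: dhd
  position 9–11: dhd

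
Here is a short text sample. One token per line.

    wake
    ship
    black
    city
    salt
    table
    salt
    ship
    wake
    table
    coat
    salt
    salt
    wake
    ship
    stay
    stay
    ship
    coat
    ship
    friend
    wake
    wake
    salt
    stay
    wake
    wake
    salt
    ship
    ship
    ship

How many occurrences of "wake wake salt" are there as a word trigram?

2

Scanning the 29 overlapping trigram windows for "wake wake salt":
  position 22–24: wake wake salt
  position 26–28: wake wake salt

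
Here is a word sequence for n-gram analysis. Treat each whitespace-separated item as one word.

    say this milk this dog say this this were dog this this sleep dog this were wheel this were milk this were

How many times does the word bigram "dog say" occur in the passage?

Scanning the 21 overlapping bigram windows for "dog say":
  position 5–6: dog say

1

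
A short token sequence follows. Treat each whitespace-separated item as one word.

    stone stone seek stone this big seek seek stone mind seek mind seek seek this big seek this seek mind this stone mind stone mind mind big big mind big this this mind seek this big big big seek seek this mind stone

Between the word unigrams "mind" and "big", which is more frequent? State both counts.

"mind": 9 occurrences
"big": 8 occurrences

"mind" (9 vs 8)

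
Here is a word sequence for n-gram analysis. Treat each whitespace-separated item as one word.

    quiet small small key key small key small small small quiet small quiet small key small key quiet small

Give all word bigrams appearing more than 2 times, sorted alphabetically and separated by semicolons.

key small; quiet small; small key; small small

Bigram counts meeting the condition (more than 2 times):
  key small: 3
  quiet small: 4
  small key: 4
  small small: 3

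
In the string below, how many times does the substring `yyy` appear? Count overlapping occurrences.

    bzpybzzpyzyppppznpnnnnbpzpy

0

Sliding a length-3 window over the 27 characters (25 positions):
  (no match at any position)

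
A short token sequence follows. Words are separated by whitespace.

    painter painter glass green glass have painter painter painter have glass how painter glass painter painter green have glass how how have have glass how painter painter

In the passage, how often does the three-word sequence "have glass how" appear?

3

Scanning the 25 overlapping trigram windows for "have glass how":
  position 10–12: have glass how
  position 18–20: have glass how
  position 23–25: have glass how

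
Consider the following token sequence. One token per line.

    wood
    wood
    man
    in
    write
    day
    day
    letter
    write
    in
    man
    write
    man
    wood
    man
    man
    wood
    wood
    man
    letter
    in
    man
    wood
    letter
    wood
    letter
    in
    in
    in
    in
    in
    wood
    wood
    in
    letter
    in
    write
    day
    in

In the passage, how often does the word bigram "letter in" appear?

Scanning the 38 overlapping bigram windows for "letter in":
  position 20–21: letter in
  position 26–27: letter in
  position 35–36: letter in

3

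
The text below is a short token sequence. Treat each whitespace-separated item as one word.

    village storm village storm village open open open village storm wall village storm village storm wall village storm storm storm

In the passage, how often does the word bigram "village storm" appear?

Scanning the 19 overlapping bigram windows for "village storm":
  position 1–2: village storm
  position 3–4: village storm
  position 9–10: village storm
  position 12–13: village storm
  position 14–15: village storm
  position 17–18: village storm

6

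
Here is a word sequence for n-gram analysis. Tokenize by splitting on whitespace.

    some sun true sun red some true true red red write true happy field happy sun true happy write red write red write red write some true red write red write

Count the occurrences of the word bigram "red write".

6

Scanning the 30 overlapping bigram windows for "red write":
  position 10–11: red write
  position 20–21: red write
  position 22–23: red write
  position 24–25: red write
  position 28–29: red write
  position 30–31: red write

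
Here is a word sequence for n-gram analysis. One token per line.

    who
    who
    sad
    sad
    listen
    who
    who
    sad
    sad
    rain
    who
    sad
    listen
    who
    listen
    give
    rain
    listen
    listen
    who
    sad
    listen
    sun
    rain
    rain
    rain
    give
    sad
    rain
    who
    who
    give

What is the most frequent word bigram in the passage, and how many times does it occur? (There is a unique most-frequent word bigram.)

"who sad", 4 times

Bigram frequencies (highest first):
  who sad: 4
  who who: 3
  sad listen: 3
  listen who: 3
  sad sad: 2
  sad rain: 2
  … (12 more, each ≤ 2)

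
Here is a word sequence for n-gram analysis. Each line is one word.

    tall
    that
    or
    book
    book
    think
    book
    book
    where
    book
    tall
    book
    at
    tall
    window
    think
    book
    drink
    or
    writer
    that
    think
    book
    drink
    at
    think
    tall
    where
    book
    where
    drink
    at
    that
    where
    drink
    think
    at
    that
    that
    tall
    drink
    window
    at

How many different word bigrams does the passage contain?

43 tokens → 42 bigram windows in total.
Repeated bigrams (each contributes count−1 duplicates):
  think book: 3
  at that: 2
  book book: 2
  book drink: 2
  book where: 2
  drink at: 2
  where book: 2
  where drink: 2
9 duplicate windows → 42 − 9 = 33 distinct.

33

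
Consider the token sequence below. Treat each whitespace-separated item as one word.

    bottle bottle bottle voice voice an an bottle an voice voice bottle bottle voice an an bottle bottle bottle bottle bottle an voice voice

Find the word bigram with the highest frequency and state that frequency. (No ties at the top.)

Bigram frequencies (highest first):
  bottle bottle: 7
  voice voice: 3
  bottle voice: 2
  voice an: 2
  an an: 2
  an bottle: 2
  … (3 more, each ≤ 2)

"bottle bottle", 7 times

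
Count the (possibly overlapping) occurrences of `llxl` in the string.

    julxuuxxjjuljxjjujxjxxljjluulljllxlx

Sliding a length-4 window over the 36 characters (33 positions):
  position 32–35: llxl

1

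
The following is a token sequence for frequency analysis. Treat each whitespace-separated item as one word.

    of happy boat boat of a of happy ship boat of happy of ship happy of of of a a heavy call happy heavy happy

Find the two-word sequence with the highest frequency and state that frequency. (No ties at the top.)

Bigram frequencies (highest first):
  of happy: 3
  boat of: 2
  of a: 2
  happy of: 2
  of of: 2
  happy boat: 1
  … (12 more, each ≤ 1)

"of happy", 3 times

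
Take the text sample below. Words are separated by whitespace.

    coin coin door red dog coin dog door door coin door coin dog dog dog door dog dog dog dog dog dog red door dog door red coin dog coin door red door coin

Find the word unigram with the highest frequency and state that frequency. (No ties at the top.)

"dog", 13 times

Unigram frequencies (highest first):
  dog: 13
  door: 9
  coin: 8
  red: 4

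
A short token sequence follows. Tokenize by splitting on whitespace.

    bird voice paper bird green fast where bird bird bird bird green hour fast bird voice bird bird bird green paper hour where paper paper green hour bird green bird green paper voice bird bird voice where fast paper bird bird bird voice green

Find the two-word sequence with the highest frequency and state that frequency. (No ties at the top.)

"bird bird", 8 times

Bigram frequencies (highest first):
  bird bird: 8
  bird green: 5
  bird voice: 4
  paper bird: 2
  green hour: 2
  voice bird: 2
  … (19 more, each ≤ 2)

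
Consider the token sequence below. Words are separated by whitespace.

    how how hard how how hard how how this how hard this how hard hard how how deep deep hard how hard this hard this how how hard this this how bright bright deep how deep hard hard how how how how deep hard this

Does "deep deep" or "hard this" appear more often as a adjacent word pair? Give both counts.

"hard this" (5 vs 1)

"deep deep": 1 occurrence
"hard this": 5 occurrences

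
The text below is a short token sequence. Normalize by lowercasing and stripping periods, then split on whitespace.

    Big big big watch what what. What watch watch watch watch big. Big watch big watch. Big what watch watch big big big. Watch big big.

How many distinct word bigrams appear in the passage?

8

26 tokens → 25 bigram windows in total.
Repeated bigrams (each contributes count−1 duplicates):
  big big: 6
  watch big: 5
  big watch: 4
  watch watch: 4
  what watch: 2
  what what: 2
17 duplicate windows → 25 − 17 = 8 distinct.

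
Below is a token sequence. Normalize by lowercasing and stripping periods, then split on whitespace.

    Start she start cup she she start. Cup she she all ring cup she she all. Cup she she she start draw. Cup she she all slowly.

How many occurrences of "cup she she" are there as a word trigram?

Scanning the 25 overlapping trigram windows for "cup she she":
  position 4–6: cup she she
  position 8–10: cup she she
  position 13–15: cup she she
  position 17–19: cup she she
  position 23–25: cup she she

5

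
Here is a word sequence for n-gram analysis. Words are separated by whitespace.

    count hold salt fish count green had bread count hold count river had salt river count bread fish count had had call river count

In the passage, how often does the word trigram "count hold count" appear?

1

Scanning the 22 overlapping trigram windows for "count hold count":
  position 9–11: count hold count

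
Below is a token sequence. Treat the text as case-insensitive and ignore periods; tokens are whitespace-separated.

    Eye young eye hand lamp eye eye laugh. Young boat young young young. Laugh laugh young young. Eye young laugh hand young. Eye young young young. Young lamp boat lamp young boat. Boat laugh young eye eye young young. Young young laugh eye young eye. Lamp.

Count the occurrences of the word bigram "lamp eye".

1

Scanning the 45 overlapping bigram windows for "lamp eye":
  position 5–6: lamp eye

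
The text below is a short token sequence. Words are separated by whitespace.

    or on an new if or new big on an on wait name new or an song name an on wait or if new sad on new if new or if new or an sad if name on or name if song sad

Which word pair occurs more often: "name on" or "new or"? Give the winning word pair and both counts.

"new or" (3 vs 1)

"name on": 1 occurrence
"new or": 3 occurrences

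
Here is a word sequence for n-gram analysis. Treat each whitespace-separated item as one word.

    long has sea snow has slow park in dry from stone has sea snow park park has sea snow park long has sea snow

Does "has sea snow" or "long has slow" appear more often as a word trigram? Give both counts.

"has sea snow" (4 vs 0)

"has sea snow": 4 occurrences
"long has slow": 0 occurrences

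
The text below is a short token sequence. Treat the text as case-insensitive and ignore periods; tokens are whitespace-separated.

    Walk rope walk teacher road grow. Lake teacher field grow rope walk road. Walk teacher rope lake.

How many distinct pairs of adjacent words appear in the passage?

14

17 tokens → 16 bigram windows in total.
Repeated bigrams (each contributes count−1 duplicates):
  rope walk: 2
  walk teacher: 2
2 duplicate windows → 16 − 2 = 14 distinct.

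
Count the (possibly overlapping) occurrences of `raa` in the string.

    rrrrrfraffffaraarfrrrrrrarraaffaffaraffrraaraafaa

Sliding a length-3 window over the 49 characters (47 positions):
  position 14–16: raa
  position 27–29: raa
  position 41–43: raa
  position 44–46: raa

4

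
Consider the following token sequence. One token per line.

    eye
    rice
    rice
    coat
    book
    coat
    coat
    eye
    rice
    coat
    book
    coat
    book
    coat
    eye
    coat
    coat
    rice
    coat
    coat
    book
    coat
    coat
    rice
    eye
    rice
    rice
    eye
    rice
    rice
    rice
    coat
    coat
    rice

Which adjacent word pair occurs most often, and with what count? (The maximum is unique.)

"coat coat", 5 times

Bigram frequencies (highest first):
  coat coat: 5
  eye rice: 4
  rice rice: 4
  rice coat: 4
  coat book: 4
  book coat: 4
  … (4 more, each ≤ 3)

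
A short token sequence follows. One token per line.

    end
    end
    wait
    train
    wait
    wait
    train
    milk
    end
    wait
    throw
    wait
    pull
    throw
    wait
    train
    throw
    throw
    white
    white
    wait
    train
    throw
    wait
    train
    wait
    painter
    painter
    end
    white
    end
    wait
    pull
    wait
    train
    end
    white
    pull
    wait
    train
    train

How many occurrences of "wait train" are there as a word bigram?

7

Scanning the 40 overlapping bigram windows for "wait train":
  position 3–4: wait train
  position 6–7: wait train
  position 15–16: wait train
  position 21–22: wait train
  position 24–25: wait train
  position 34–35: wait train
  position 39–40: wait train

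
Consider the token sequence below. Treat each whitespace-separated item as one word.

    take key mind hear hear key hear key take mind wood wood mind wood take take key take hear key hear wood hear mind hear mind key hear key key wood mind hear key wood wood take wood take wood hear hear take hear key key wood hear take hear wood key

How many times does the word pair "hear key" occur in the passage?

Scanning the 51 overlapping bigram windows for "hear key":
  position 5–6: hear key
  position 7–8: hear key
  position 19–20: hear key
  position 28–29: hear key
  position 33–34: hear key
  position 44–45: hear key

6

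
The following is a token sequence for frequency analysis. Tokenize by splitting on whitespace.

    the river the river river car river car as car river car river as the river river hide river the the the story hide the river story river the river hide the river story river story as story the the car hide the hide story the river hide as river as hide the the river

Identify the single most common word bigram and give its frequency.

Bigram frequencies (highest first):
  the river: 8
  the the: 4
  hide the: 4
  river the: 3
  river car: 3
  car river: 3
  … (21 more, each ≤ 3)

"the river", 8 times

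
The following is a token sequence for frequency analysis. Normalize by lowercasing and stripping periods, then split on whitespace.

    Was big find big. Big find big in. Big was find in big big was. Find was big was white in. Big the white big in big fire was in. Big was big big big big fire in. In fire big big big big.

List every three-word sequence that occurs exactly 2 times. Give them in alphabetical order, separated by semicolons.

big find big; big in big; big was find; in big was

Trigram counts meeting the condition (exactly 2 times):
  big find big: 2
  big in big: 2
  big was find: 2
  in big was: 2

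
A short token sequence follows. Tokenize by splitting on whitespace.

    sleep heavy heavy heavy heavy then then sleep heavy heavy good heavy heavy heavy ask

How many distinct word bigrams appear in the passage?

15 tokens → 14 bigram windows in total.
Repeated bigrams (each contributes count−1 duplicates):
  heavy heavy: 6
  sleep heavy: 2
6 duplicate windows → 14 − 6 = 8 distinct.

8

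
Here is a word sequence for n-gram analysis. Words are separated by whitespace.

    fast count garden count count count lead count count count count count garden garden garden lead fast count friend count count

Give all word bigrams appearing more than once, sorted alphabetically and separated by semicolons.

Bigram counts meeting the condition (more than once):
  count count: 7
  count garden: 2
  fast count: 2
  garden garden: 2

count count; count garden; fast count; garden garden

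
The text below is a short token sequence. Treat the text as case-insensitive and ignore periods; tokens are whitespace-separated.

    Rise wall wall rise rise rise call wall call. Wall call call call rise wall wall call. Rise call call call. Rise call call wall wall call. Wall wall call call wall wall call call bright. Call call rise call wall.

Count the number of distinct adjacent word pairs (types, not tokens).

11

41 tokens → 40 bigram windows in total.
Repeated bigrams (each contributes count−1 duplicates):
  call call: 8
  call wall: 6
  wall call: 6
  wall wall: 5
  call rise: 4
  rise call: 4
  rise rise: 2
  rise wall: 2
29 duplicate windows → 40 − 29 = 11 distinct.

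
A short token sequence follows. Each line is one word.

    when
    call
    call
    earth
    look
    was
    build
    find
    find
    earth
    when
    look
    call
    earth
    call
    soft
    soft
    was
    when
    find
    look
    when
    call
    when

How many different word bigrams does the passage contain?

24 tokens → 23 bigram windows in total.
Repeated bigrams (each contributes count−1 duplicates):
  call earth: 2
  when call: 2
2 duplicate windows → 23 − 2 = 21 distinct.

21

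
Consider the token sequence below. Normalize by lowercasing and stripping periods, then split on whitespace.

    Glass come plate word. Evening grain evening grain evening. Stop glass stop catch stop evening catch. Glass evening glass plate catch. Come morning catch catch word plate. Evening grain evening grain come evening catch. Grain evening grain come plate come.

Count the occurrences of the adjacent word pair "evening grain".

5

Scanning the 39 overlapping bigram windows for "evening grain":
  position 5–6: evening grain
  position 7–8: evening grain
  position 28–29: evening grain
  position 30–31: evening grain
  position 36–37: evening grain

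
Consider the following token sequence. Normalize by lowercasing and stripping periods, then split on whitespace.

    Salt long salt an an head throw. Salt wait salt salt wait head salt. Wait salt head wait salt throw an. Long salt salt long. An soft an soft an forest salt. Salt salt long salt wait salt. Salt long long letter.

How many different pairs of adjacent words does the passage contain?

24

42 tokens → 41 bigram windows in total.
Repeated bigrams (each contributes count−1 duplicates):
  salt salt: 5
  salt long: 4
  salt wait: 4
  wait salt: 4
  long salt: 3
  an soft: 2
  soft an: 2
17 duplicate windows → 41 − 17 = 24 distinct.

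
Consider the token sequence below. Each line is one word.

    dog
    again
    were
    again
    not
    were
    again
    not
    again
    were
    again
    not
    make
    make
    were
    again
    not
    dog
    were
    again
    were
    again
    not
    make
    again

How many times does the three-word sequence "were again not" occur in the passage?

5

Scanning the 23 overlapping trigram windows for "were again not":
  position 3–5: were again not
  position 6–8: were again not
  position 10–12: were again not
  position 15–17: were again not
  position 21–23: were again not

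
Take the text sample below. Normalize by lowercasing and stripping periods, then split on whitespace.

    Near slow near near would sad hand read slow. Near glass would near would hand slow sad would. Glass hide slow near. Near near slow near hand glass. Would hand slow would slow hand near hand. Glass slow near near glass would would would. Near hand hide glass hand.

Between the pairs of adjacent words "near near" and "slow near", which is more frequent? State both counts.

"near near": 4 occurrences
"slow near": 5 occurrences

"slow near" (5 vs 4)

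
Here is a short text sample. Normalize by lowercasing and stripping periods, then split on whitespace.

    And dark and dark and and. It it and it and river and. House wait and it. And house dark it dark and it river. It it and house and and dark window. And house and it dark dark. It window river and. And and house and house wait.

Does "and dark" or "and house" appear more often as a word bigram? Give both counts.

"and dark": 3 occurrences
"and house": 6 occurrences

"and house" (6 vs 3)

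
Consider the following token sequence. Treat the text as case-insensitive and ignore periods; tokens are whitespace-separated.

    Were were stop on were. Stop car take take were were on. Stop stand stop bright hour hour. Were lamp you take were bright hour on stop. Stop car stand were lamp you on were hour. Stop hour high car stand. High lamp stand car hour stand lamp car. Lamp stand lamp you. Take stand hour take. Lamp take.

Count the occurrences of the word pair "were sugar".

0

Scanning the 58 overlapping bigram windows for "were sugar":
  (none found)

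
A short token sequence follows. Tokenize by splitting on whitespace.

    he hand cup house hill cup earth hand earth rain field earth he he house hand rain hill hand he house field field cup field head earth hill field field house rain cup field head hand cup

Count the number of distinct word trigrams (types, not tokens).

34

37 tokens → 35 trigram windows in total.
Repeated trigrams (each contributes count−1 duplicates):
  cup field head: 2
1 duplicate windows → 35 − 1 = 34 distinct.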